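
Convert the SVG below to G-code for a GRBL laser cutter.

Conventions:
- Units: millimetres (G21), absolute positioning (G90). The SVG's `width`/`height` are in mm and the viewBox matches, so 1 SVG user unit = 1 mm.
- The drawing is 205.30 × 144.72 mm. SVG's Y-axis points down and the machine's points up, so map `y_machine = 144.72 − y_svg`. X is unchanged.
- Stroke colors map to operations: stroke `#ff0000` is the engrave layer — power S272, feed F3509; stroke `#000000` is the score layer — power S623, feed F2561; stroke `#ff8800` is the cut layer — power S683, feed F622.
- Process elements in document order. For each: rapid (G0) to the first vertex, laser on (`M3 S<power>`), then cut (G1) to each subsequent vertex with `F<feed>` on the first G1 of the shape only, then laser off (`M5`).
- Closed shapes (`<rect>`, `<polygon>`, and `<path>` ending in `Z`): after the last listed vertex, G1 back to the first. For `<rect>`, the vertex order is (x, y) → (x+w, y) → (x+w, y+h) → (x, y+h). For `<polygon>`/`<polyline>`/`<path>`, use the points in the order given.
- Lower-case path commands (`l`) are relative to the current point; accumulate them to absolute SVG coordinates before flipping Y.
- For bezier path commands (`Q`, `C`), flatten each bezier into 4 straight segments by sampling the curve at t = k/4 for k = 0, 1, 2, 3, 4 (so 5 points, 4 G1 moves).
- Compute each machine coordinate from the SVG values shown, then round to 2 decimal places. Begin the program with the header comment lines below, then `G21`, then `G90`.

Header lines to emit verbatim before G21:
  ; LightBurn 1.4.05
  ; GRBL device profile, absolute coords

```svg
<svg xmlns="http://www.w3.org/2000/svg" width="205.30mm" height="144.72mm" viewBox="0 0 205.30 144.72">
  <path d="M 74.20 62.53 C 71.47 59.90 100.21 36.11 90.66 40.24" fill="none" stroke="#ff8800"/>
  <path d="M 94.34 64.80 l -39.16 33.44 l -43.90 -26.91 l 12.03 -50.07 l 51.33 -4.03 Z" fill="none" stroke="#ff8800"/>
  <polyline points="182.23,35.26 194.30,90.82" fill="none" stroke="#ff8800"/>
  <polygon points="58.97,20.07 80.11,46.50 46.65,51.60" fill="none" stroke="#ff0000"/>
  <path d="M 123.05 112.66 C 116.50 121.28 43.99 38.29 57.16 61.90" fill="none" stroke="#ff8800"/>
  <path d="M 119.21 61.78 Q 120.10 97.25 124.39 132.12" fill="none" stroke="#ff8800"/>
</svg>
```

; LightBurn 1.4.05
; GRBL device profile, absolute coords
G21
G90
G0 X74.20 Y82.19
M3 S683
G1 X76.96 Y87.36 F622
G1 X84.99 Y95.87
G1 X91.73 Y103.11
G1 X90.66 Y104.48
M5
G0 X94.34 Y79.92
M3 S683
G1 X55.18 Y46.48 F622
G1 X11.28 Y73.39
G1 X23.31 Y123.46
G1 X74.64 Y127.49
G1 X94.34 Y79.92
M5
G0 X182.23 Y109.46
M3 S683
G1 X194.30 Y53.90 F622
M5
G0 X58.97 Y124.65
M3 S272
G1 X80.11 Y98.22 F3509
G1 X46.65 Y93.12
G1 X58.97 Y124.65
M5
G0 X123.05 Y32.06
M3 S683
G1 X108.14 Y39.67 F622
G1 X82.71 Y63.06
G1 X60.98 Y83.64
G1 X57.16 Y82.82
M5
G0 X119.21 Y82.94
M3 S683
G1 X119.87 Y65.24 F622
G1 X120.95 Y47.62
G1 X122.46 Y30.07
G1 X124.39 Y12.60
M5

1 u = 1 mm; y_m = 144.72 − y.

[1] `<path>` cubic bezier, #ff8800→cut S683 F622: (74.20,82.19) → (76.96,87.36) → (84.99,95.87) → (91.73,103.11) → (90.66,104.48)

[2] `<path>` regular polygon, #ff8800→cut S683 F622: (94.34,79.92) → (55.18,46.48) → (11.28,73.39) → (23.31,123.46) → (74.64,127.49) → (94.34,79.92) (closed)

[3] `<polyline>` line segment, #ff8800→cut S683 F622: (182.23,109.46) → (194.30,53.90)

[4] `<polygon>` regular polygon, #ff0000→engrave S272 F3509: (58.97,124.65) → (80.11,98.22) → (46.65,93.12) → (58.97,124.65) (closed)

[5] `<path>` cubic bezier, #ff8800→cut S683 F622: (123.05,32.06) → (108.14,39.67) → (82.71,63.06) → (60.98,83.64) → (57.16,82.82)

[6] `<path>` quadratic bezier, #ff8800→cut S683 F622: (119.21,82.94) → (119.87,65.24) → (120.95,47.62) → (122.46,30.07) → (124.39,12.60)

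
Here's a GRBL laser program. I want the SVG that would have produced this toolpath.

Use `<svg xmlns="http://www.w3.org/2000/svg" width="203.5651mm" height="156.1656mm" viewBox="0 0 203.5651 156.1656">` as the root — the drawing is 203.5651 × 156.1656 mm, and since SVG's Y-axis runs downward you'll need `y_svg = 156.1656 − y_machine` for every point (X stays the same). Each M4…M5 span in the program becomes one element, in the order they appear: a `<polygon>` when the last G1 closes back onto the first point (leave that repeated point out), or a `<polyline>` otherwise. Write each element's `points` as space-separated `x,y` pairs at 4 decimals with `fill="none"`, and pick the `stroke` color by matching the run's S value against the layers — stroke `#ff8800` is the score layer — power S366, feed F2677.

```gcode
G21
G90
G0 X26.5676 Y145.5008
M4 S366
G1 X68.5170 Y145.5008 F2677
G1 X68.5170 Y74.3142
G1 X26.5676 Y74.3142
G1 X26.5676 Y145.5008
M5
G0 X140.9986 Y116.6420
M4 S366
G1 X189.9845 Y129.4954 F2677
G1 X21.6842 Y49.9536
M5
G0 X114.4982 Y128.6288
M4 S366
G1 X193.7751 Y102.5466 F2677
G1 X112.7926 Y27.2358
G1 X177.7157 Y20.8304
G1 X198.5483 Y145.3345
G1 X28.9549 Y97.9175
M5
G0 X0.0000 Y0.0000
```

Machine Y-up, SVG Y-down with viewBox height 156.1656, so y_svg = 156.1656 − y_machine; X carries over. Every run uses S366, so all elements get stroke `#ff8800` (score).

Run 1: The run returns to its start, so emit a `<polygon>` with points (Y-flipped): 26.5676,10.6648 68.5170,10.6648 68.5170,81.8514 26.5676,81.8514.

Run 2: The run is open, so emit a `<polyline>` with points (Y-flipped): 140.9986,39.5236 189.9845,26.6702 21.6842,106.2120.

Run 3: The run is open, so emit a `<polyline>` with points (Y-flipped): 114.4982,27.5368 193.7751,53.6190 112.7926,128.9298 177.7157,135.3352 198.5483,10.8311 28.9549,58.2481.

<svg xmlns="http://www.w3.org/2000/svg" width="203.5651mm" height="156.1656mm" viewBox="0 0 203.5651 156.1656">
  <polygon points="26.5676,10.6648 68.5170,10.6648 68.5170,81.8514 26.5676,81.8514" fill="none" stroke="#ff8800"/>
  <polyline points="140.9986,39.5236 189.9845,26.6702 21.6842,106.2120" fill="none" stroke="#ff8800"/>
  <polyline points="114.4982,27.5368 193.7751,53.6190 112.7926,128.9298 177.7157,135.3352 198.5483,10.8311 28.9549,58.2481" fill="none" stroke="#ff8800"/>
</svg>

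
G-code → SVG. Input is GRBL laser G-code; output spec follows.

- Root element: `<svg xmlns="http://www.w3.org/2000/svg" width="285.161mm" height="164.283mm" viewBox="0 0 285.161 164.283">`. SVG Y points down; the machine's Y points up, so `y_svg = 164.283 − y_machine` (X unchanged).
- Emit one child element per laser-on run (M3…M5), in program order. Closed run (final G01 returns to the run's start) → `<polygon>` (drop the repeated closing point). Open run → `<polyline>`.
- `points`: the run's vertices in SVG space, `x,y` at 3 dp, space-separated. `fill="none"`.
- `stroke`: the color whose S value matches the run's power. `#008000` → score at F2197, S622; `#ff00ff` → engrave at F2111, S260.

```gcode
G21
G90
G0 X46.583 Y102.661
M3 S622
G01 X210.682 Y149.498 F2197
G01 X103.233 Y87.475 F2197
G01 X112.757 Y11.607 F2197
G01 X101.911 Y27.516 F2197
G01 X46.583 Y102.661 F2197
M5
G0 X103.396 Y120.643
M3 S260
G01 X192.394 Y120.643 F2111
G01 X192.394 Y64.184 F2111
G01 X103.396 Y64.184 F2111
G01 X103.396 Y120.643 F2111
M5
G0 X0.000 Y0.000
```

Each laser-on run becomes one SVG element. Flip Y back into SVG space with y_svg = 164.283 − y_machine.

Run 1: the run's S622 means `#008000` (score). The run returns to its start, so emit a `<polygon>` with points (Y-flipped): 46.583,61.622 210.682,14.785 103.233,76.808 112.757,152.676 101.911,136.767.

Run 2: S260 ⇒ engrave layer `#ff00ff`. The run returns to its start, so emit a `<polygon>` with points (Y-flipped): 103.396,43.640 192.394,43.640 192.394,100.099 103.396,100.099.

<svg xmlns="http://www.w3.org/2000/svg" width="285.161mm" height="164.283mm" viewBox="0 0 285.161 164.283">
  <polygon points="46.583,61.622 210.682,14.785 103.233,76.808 112.757,152.676 101.911,136.767" fill="none" stroke="#008000"/>
  <polygon points="103.396,43.640 192.394,43.640 192.394,100.099 103.396,100.099" fill="none" stroke="#ff00ff"/>
</svg>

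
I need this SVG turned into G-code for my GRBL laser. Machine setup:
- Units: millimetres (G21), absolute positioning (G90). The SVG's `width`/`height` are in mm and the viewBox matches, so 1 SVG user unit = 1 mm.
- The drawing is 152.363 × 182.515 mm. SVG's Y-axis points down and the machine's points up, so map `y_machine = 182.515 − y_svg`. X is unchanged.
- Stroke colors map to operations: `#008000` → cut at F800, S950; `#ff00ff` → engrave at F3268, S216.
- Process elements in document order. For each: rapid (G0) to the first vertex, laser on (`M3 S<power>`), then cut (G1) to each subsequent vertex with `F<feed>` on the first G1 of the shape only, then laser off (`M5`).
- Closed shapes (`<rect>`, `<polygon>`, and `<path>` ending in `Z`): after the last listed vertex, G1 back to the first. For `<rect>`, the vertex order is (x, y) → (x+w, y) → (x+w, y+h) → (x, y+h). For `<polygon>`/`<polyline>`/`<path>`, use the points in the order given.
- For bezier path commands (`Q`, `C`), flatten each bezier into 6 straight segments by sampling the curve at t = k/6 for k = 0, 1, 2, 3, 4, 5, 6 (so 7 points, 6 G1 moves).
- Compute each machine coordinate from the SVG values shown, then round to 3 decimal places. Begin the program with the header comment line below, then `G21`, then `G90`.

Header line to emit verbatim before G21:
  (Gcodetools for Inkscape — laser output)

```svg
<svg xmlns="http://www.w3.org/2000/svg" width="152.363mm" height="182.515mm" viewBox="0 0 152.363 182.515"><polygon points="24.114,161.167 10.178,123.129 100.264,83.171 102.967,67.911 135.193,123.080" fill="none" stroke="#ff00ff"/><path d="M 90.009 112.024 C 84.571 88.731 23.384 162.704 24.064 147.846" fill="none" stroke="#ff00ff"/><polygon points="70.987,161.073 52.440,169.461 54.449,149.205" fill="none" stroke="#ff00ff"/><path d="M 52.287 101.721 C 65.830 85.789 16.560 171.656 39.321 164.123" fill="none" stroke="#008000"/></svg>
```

(Gcodetools for Inkscape — laser output)
G21
G90
G0 X24.114 Y21.348
M3 S216
G1 X10.178 Y59.386 F3268
G1 X100.264 Y99.344
G1 X102.967 Y114.604
G1 X135.193 Y59.435
G1 X24.114 Y21.348
M5
G0 X90.009 Y70.491
M3 S216
G1 X83.189 Y74.894 F3268
G1 X70.344 Y68.254
G1 X54.742 Y55.743
G1 X39.650 Y42.529
G1 X28.335 Y33.781
G1 X24.064 Y34.669
M5
G0 X70.987 Y21.442
M3 S216
G1 X52.440 Y13.054 F3268
G1 X54.449 Y33.310
G1 X70.987 Y21.442
M5
G0 X52.287 Y80.794
M3 S950
G1 X54.448 Y81.180 F800
G1 X49.887 Y70.023
G1 X42.347 Y52.743
G1 X35.576 Y34.763
G1 X33.319 Y21.505
G1 X39.321 Y18.392
M5

Since the viewBox matches the mm dimensions, user units are millimetres directly. The only transform is the Y-flip y_m = 182.515 − y_svg.

Shape 1 is a closed polygon drawn with `<polygon>`. Its stroke #ff00ff means engrave at S216, F3268. After flipping Y the toolpath is (24.114,21.348) → (10.178,59.386) → (100.264,99.344) → (102.967,114.604) → (135.193,59.435) → (24.114,21.348), returning to the start.

Shape 2 is a cubic bezier drawn with `<path>`. Its stroke #ff00ff means engrave at S216, F3268. After flipping Y the toolpath is (90.009,70.491) → (83.189,74.894) → (70.344,68.254) → (54.742,55.743) → (39.650,42.529) → (28.335,33.781) → (24.064,34.669).

Shape 3 is a regular polygon drawn with `<polygon>`. Its stroke #ff00ff means engrave at S216, F3268. After flipping Y the toolpath is (70.987,21.442) → (52.440,13.054) → (54.449,33.310) → (70.987,21.442), returning to the start.

Shape 4 is a cubic bezier drawn with `<path>`. Its stroke #008000 means cut at S950, F800. After flipping Y the toolpath is (52.287,80.794) → (54.448,81.180) → (49.887,70.023) → (42.347,52.743) → (35.576,34.763) → (33.319,21.505) → (39.321,18.392).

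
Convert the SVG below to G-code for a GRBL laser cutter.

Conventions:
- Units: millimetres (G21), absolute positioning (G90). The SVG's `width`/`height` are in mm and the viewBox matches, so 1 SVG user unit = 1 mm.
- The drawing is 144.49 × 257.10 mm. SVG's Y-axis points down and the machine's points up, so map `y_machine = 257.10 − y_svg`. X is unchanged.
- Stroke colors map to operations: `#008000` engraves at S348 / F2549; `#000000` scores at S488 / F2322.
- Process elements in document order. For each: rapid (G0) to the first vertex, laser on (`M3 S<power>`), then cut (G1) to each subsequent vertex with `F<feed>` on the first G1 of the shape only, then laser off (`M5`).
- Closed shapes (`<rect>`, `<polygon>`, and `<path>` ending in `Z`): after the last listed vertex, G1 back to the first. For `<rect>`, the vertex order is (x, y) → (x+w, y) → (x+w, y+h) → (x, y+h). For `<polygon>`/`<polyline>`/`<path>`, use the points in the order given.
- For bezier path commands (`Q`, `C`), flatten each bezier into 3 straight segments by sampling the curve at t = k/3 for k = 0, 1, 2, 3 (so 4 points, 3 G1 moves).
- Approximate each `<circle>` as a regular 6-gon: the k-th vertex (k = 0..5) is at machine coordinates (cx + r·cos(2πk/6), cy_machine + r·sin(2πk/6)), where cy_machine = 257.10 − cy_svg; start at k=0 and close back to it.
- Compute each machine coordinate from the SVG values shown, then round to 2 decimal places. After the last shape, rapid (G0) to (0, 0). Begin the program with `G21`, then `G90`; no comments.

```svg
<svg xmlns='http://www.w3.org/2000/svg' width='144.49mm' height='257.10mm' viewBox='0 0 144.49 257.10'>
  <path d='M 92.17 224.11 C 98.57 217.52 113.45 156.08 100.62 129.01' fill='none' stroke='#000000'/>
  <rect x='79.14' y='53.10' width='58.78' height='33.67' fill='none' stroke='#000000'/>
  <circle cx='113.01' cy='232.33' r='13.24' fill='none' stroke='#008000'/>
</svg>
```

1 u = 1 mm; y_m = 257.10 − y.

[1] `<path>` cubic bezier, #000000→score S488 F2322: (92.17,32.99) → (100.06,54.56) → (105.55,92.87) → (100.62,128.09)

[2] `<rect>` rectangle, #000000→score S488 F2322: (79.14,204.00) → (137.92,204.00) → (137.92,170.33) → (79.14,170.33) → (79.14,204.00) (closed)

[3] `<circle>` circle, #008000→engrave S348 F2549: (126.25,24.77) → (119.63,36.24) → (106.39,36.24) → (99.77,24.77) → (106.39,13.30) → (119.63,13.30) → (126.25,24.77) (closed)

G21
G90
G0 X92.17 Y32.99
M3 S488
G1 X100.06 Y54.56 F2322
G1 X105.55 Y92.87
G1 X100.62 Y128.09
M5
G0 X79.14 Y204.00
M3 S488
G1 X137.92 Y204.00 F2322
G1 X137.92 Y170.33
G1 X79.14 Y170.33
G1 X79.14 Y204.00
M5
G0 X126.25 Y24.77
M3 S348
G1 X119.63 Y36.24 F2549
G1 X106.39 Y36.24
G1 X99.77 Y24.77
G1 X106.39 Y13.30
G1 X119.63 Y13.30
G1 X126.25 Y24.77
M5
G0 X0.00 Y0.00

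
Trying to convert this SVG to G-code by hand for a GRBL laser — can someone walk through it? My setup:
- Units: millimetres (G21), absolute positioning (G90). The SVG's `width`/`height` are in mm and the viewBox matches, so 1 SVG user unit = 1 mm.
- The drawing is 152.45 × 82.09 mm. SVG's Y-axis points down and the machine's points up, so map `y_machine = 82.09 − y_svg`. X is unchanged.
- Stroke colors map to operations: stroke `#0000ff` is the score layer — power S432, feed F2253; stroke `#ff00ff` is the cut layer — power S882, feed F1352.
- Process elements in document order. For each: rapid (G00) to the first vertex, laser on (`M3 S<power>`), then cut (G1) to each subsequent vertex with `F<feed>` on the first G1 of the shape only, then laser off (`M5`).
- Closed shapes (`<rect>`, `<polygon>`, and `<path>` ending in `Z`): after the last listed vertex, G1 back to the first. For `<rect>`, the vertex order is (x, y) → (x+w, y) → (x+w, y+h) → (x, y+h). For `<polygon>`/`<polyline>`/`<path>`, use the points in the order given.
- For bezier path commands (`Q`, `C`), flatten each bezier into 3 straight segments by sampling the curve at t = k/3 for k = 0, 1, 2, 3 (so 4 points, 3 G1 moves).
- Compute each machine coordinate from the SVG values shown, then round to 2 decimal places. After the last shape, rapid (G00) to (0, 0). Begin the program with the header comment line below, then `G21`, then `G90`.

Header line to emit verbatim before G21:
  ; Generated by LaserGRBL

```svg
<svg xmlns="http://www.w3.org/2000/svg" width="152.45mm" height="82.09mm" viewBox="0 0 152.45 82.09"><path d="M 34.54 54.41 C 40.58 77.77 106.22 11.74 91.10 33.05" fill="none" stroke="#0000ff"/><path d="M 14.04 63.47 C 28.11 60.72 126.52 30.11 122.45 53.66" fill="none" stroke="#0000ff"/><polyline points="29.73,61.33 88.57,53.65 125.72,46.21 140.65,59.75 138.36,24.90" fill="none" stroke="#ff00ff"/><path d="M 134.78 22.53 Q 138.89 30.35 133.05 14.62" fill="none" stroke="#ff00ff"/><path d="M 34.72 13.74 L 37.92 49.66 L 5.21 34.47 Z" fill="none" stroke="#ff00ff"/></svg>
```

; Generated by LaserGRBL
G21
G90
G00 X34.54 Y27.68
M3 S432
G1 X55.25 Y27.57 F2253
G1 X84.50 Y47.78
G1 X91.10 Y49.04
M5
G00 X14.04 Y18.62
M3 S432
G1 X49.30 Y27.62 F2253
G1 X99.28 Y36.96
G1 X122.45 Y28.43
M5
G00 X29.73 Y20.76
M3 S882
G1 X88.57 Y28.44 F1352
G1 X125.72 Y35.88
G1 X140.65 Y22.34
G1 X138.36 Y57.19
M5
G00 X134.78 Y59.56
M3 S882
G1 X136.41 Y56.96 F1352
G1 X135.84 Y59.60
G1 X133.05 Y67.47
M5
G00 X34.72 Y68.35
M3 S882
G1 X37.92 Y32.43 F1352
G1 X5.21 Y47.62
G1 X34.72 Y68.35
M5
G00 X0.00 Y0.00

viewBox `0 0 152.45 82.09` with mm width/height → 1 unit = 1 mm. Flip: y_m = 82.09 − y_svg.

**Shape 1** — `<path>` cubic bezier, stroke `#0000ff` → score (S432, F2253). Control points (SVG): P0=(34.54,54.41), P1=(40.58,77.77), P2=(106.22,11.74), P3=(91.10,33.05); sampled at t=k/3. Machine vertices: (34.54,27.68) → (55.25,27.57) → (84.50,47.78) → (91.10,49.04). Open path.

**Shape 2** — `<path>` cubic bezier, stroke `#0000ff` → score (S432, F2253). Control points (SVG): P0=(14.04,63.47), P1=(28.11,60.72), P2=(126.52,30.11), P3=(122.45,53.66); sampled at t=k/3. Machine vertices: (14.04,18.62) → (49.30,27.62) → (99.28,36.96) → (122.45,28.43). Open path.

**Shape 3** — `<polyline>` open polyline, stroke `#ff00ff` → cut (S882, F1352). Machine vertices: (29.73,20.76) → (88.57,28.44) → (125.72,35.88) → (140.65,22.34) → (138.36,57.19). Open path.

**Shape 4** — `<path>` quadratic bezier, stroke `#ff00ff` → cut (S882, F1352). Control points (SVG): P0=(134.78,22.53), P1=(138.89,30.35), P2=(133.05,14.62); sampled at t=k/3. Machine vertices: (134.78,59.56) → (136.41,56.96) → (135.84,59.60) → (133.05,67.47). Open path.

**Shape 5** — `<path>` regular polygon, stroke `#ff00ff` → cut (S882, F1352). Machine vertices: (34.72,68.35) → (37.92,32.43) → (5.21,47.62) → (34.72,68.35). Closed: final G1 returns to the first vertex.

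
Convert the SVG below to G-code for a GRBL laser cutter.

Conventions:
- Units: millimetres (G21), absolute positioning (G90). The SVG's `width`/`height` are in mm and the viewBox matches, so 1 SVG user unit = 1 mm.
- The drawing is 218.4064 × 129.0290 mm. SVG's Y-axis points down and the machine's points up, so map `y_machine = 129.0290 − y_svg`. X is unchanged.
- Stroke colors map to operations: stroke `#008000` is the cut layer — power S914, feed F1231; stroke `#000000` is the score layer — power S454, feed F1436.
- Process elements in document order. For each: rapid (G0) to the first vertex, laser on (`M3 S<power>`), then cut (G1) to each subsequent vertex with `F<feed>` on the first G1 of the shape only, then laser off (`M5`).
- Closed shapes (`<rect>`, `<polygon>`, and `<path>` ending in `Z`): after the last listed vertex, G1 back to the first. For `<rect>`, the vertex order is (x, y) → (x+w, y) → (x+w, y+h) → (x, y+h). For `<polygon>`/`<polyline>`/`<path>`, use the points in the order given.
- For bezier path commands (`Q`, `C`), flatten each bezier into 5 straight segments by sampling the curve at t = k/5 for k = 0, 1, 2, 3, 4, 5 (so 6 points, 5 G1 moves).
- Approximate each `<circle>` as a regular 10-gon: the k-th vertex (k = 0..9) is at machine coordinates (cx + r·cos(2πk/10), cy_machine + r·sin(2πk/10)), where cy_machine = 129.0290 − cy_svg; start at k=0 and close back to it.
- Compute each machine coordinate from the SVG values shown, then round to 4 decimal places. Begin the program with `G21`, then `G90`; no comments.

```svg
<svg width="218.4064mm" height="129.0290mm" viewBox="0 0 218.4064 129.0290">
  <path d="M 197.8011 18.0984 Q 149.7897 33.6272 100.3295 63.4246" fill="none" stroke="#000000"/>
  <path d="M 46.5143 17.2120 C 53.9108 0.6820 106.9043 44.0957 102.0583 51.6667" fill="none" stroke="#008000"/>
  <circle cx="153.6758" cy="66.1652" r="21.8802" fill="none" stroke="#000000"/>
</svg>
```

G21
G90
G0 X197.8011 Y110.9306
M3 S454
G1 X178.5386 Y104.1483 F1436
G1 X159.1602 Y96.2246
G1 X139.6659 Y87.1593
G1 X120.0556 Y76.9526
G1 X100.3295 Y65.6044
M5
G0 X46.5143 Y111.8170
M3 S914
G1 X55.5963 Y115.3080 F1231
G1 X70.6567 Y109.0104
G1 X86.7305 Y97.5217
G1 X98.8527 Y85.4397
G1 X102.0583 Y77.3623
M5
G0 X175.5560 Y62.8638
M3 S454
G1 X171.3773 Y75.7247 F1436
G1 X160.4372 Y83.6731
G1 X146.9144 Y83.6731
G1 X135.9743 Y75.7247
G1 X131.7956 Y62.8638
G1 X135.9743 Y50.0029
G1 X146.9144 Y42.0545
G1 X160.4372 Y42.0545
G1 X171.3773 Y50.0029
G1 X175.5560 Y62.8638
M5

Since the viewBox matches the mm dimensions, user units are millimetres directly. The only transform is the Y-flip y_m = 129.0290 − y_svg.

Shape 1 is a quadratic bezier drawn with `<path>`. Its stroke #000000 means score at S454, F1436. After flipping Y the toolpath is (197.8011,110.9306) → (178.5386,104.1483) → (159.1602,96.2246) → (139.6659,87.1593) → (120.0556,76.9526) → (100.3295,65.6044).

Shape 2 is a cubic bezier drawn with `<path>`. Its stroke #008000 means cut at S914, F1231. After flipping Y the toolpath is (46.5143,111.8170) → (55.5963,115.3080) → (70.6567,109.0104) → (86.7305,97.5217) → (98.8527,85.4397) → (102.0583,77.3623).

Shape 3 is a circle drawn with `<circle>`. Its stroke #000000 means score at S454, F1436. After flipping Y the toolpath is (175.5560,62.8638) → (171.3773,75.7247) → (160.4372,83.6731) → (146.9144,83.6731) → (135.9743,75.7247) → (131.7956,62.8638) → (135.9743,50.0029) → (146.9144,42.0545) → (160.4372,42.0545) → (171.3773,50.0029) → (175.5560,62.8638), returning to the start.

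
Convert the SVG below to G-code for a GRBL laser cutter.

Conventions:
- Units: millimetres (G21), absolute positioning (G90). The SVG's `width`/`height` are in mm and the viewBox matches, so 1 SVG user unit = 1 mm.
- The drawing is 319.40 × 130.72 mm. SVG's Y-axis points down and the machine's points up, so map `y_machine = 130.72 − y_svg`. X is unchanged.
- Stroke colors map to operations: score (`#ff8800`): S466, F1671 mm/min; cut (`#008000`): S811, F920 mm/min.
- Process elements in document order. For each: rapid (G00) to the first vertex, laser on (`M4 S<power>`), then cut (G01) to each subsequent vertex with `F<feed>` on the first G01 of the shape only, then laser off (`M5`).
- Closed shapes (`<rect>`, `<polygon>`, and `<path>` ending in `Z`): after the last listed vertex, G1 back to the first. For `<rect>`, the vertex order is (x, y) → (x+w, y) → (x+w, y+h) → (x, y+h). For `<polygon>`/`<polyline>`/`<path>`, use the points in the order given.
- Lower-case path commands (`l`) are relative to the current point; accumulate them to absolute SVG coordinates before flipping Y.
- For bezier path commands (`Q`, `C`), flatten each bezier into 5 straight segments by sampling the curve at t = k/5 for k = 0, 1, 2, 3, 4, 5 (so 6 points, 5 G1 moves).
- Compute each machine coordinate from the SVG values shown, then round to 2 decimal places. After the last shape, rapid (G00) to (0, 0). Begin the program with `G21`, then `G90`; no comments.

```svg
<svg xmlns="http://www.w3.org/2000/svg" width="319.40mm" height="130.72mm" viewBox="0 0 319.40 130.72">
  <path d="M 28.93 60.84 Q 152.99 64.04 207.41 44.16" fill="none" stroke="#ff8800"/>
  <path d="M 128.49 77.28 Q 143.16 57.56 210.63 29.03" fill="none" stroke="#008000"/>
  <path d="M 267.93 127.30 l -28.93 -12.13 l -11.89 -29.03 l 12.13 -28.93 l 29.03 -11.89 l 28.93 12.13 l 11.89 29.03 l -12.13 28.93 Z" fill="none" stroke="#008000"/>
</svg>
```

Since the viewBox matches the mm dimensions, user units are millimetres directly. The only transform is the Y-flip y_m = 130.72 − y_svg.

Shape 1 is a quadratic bezier drawn with `<path>`. Its stroke #ff8800 means score at S466, F1671. After flipping Y the toolpath is (28.93,69.88) → (75.77,69.52) → (117.04,71.01) → (152.73,74.35) → (182.86,79.53) → (207.41,86.56).

Shape 2 is a quadratic bezier drawn with `<path>`. Its stroke #008000 means cut at S811, F920. After flipping Y the toolpath is (128.49,53.44) → (136.47,61.68) → (148.67,70.63) → (165.10,80.28) → (185.75,90.63) → (210.63,101.69).

Shape 3 is a regular polygon drawn with `<path>`. Its stroke #008000 means cut at S811, F920. After flipping Y the toolpath is (267.93,3.42) → (239.00,15.55) → (227.11,44.58) → (239.24,73.51) → (268.27,85.40) → (297.20,73.27) → (309.09,44.24) → (296.96,15.31) → (267.93,3.42), returning to the start.

G21
G90
G00 X28.93 Y69.88
M4 S466
G01 X75.77 Y69.52 F1671
G01 X117.04 Y71.01
G01 X152.73 Y74.35
G01 X182.86 Y79.53
G01 X207.41 Y86.56
M5
G00 X128.49 Y53.44
M4 S811
G01 X136.47 Y61.68 F920
G01 X148.67 Y70.63
G01 X165.10 Y80.28
G01 X185.75 Y90.63
G01 X210.63 Y101.69
M5
G00 X267.93 Y3.42
M4 S811
G01 X239.00 Y15.55 F920
G01 X227.11 Y44.58
G01 X239.24 Y73.51
G01 X268.27 Y85.40
G01 X297.20 Y73.27
G01 X309.09 Y44.24
G01 X296.96 Y15.31
G01 X267.93 Y3.42
M5
G00 X0.00 Y0.00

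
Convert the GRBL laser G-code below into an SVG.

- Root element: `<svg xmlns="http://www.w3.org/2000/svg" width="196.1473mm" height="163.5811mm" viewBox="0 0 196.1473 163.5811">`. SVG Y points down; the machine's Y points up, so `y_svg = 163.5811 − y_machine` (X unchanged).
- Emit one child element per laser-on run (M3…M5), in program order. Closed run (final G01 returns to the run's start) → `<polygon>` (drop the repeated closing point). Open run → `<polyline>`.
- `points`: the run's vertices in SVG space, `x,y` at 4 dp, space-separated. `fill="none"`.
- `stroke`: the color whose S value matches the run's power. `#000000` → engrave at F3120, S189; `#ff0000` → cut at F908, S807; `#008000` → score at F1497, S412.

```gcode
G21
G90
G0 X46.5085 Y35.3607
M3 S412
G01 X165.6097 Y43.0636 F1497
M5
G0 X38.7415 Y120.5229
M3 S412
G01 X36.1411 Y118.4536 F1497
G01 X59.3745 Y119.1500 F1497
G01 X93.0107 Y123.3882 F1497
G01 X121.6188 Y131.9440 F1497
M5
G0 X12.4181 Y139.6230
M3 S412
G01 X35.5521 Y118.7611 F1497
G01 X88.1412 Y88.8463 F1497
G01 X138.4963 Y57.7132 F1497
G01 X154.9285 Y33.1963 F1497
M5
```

Machine Y-up, SVG Y-down with viewBox height 163.5811, so y_svg = 163.5811 − y_machine; X carries over. Every run uses S412, so all elements get stroke `#008000` (score).

Run 1: The run is open, so emit a `<polyline>` with points (Y-flipped): 46.5085,128.2204 165.6097,120.5175.

Run 2: The run is open, so emit a `<polyline>` with points (Y-flipped): 38.7415,43.0582 36.1411,45.1275 59.3745,44.4311 93.0107,40.1929 121.6188,31.6371.

Run 3: The run is open, so emit a `<polyline>` with points (Y-flipped): 12.4181,23.9581 35.5521,44.8200 88.1412,74.7348 138.4963,105.8679 154.9285,130.3848.

<svg xmlns="http://www.w3.org/2000/svg" width="196.1473mm" height="163.5811mm" viewBox="0 0 196.1473 163.5811">
  <polyline points="46.5085,128.2204 165.6097,120.5175" fill="none" stroke="#008000"/>
  <polyline points="38.7415,43.0582 36.1411,45.1275 59.3745,44.4311 93.0107,40.1929 121.6188,31.6371" fill="none" stroke="#008000"/>
  <polyline points="12.4181,23.9581 35.5521,44.8200 88.1412,74.7348 138.4963,105.8679 154.9285,130.3848" fill="none" stroke="#008000"/>
</svg>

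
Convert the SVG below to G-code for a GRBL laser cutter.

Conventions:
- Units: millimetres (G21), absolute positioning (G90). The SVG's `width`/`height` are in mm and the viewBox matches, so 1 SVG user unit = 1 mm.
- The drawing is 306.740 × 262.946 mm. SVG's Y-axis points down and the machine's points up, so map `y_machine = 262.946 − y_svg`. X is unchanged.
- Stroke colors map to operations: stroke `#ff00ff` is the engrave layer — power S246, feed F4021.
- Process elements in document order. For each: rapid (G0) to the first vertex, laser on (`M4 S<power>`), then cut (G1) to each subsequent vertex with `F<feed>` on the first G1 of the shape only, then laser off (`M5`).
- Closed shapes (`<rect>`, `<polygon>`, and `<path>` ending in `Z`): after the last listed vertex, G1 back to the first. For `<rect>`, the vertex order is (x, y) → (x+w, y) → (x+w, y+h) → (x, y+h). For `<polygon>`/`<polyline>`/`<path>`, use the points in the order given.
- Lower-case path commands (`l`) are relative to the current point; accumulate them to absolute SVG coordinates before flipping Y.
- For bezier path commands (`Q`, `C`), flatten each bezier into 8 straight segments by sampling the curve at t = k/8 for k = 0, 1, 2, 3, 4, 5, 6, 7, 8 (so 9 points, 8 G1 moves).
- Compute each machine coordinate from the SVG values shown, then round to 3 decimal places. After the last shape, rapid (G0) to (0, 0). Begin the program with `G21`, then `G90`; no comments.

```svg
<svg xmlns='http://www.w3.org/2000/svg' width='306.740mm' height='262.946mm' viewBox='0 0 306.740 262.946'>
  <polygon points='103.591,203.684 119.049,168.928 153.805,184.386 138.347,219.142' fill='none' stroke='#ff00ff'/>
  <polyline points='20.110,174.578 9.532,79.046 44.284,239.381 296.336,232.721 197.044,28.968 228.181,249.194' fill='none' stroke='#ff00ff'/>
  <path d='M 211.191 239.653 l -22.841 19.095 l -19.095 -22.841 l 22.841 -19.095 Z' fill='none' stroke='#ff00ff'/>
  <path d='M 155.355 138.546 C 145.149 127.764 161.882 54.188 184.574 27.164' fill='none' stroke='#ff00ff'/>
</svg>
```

Since the viewBox matches the mm dimensions, user units are millimetres directly. The only transform is the Y-flip y_m = 262.946 − y_svg.

Shape 1 is a regular polygon drawn with `<polygon>`. Its stroke #ff00ff means engrave at S246, F4021. After flipping Y the toolpath is (103.591,59.262) → (119.049,94.018) → (153.805,78.560) → (138.347,43.804) → (103.591,59.262), returning to the start.

Shape 2 is a open polyline drawn with `<polyline>`. Its stroke #ff00ff means engrave at S246, F4021. After flipping Y the toolpath is (20.110,88.368) → (9.532,183.900) → (44.284,23.565) → (296.336,30.225) → (197.044,233.978) → (228.181,13.752).

Shape 3 is a regular polygon drawn with `<path>`. Its stroke #ff00ff means engrave at S246, F4021. After flipping Y the toolpath is (211.191,23.293) → (188.350,4.198) → (169.255,27.039) → (192.096,46.134) → (211.191,23.293), returning to the start.

Shape 4 is a cubic bezier drawn with `<path>`. Its stroke #ff00ff means engrave at S246, F4021. After flipping Y the toolpath is (155.355,124.400) → (152.750,131.173) → (152.424,142.552) → (154.132,157.255) → (157.628,174.000) → (162.666,191.507) → (169.000,208.494) → (176.385,223.679) → (184.574,235.782).

G21
G90
G0 X103.591 Y59.262
M4 S246
G1 X119.049 Y94.018 F4021
G1 X153.805 Y78.560
G1 X138.347 Y43.804
G1 X103.591 Y59.262
M5
G0 X20.110 Y88.368
M4 S246
G1 X9.532 Y183.900 F4021
G1 X44.284 Y23.565
G1 X296.336 Y30.225
G1 X197.044 Y233.978
G1 X228.181 Y13.752
M5
G0 X211.191 Y23.293
M4 S246
G1 X188.350 Y4.198 F4021
G1 X169.255 Y27.039
G1 X192.096 Y46.134
G1 X211.191 Y23.293
M5
G0 X155.355 Y124.400
M4 S246
G1 X152.750 Y131.173 F4021
G1 X152.424 Y142.552
G1 X154.132 Y157.255
G1 X157.628 Y174.000
G1 X162.666 Y191.507
G1 X169.000 Y208.494
G1 X176.385 Y223.679
G1 X184.574 Y235.782
M5
G0 X0.000 Y0.000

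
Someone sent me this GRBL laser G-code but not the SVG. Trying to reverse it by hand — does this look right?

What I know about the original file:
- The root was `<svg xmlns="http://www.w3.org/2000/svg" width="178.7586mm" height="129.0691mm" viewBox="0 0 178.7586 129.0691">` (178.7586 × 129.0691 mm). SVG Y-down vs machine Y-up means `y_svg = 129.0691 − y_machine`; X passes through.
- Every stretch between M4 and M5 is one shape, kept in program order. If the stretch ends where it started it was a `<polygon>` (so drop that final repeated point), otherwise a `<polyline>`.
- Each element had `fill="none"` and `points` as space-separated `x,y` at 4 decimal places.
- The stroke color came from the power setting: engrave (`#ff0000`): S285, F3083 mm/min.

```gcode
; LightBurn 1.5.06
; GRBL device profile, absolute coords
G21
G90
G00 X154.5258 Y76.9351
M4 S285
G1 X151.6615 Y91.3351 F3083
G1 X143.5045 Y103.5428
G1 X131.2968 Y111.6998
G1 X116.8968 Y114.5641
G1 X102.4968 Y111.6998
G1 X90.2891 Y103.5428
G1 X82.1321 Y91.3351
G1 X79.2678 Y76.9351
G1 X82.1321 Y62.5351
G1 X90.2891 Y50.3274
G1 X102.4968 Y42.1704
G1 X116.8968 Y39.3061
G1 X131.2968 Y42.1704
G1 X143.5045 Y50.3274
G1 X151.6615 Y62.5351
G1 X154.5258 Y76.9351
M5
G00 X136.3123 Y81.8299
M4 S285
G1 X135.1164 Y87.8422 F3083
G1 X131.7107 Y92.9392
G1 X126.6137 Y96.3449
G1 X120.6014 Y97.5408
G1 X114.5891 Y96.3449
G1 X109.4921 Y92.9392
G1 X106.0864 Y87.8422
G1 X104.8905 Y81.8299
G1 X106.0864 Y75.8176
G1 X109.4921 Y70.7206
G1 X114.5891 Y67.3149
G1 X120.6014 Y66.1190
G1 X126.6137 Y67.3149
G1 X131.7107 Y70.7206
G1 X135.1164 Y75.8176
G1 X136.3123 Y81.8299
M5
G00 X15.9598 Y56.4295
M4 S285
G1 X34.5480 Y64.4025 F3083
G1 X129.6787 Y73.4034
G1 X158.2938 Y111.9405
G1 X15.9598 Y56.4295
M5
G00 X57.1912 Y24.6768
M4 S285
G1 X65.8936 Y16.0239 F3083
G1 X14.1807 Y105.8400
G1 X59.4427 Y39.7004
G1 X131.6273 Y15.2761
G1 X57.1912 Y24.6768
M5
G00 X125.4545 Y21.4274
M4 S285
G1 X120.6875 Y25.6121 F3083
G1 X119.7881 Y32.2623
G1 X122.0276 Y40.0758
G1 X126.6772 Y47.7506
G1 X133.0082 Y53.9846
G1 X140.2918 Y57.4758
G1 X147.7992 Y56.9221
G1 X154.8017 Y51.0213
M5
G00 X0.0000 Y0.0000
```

<svg xmlns="http://www.w3.org/2000/svg" width="178.7586mm" height="129.0691mm" viewBox="0 0 178.7586 129.0691">
  <polygon points="154.5258,52.1340 151.6615,37.7340 143.5045,25.5263 131.2968,17.3693 116.8968,14.5050 102.4968,17.3693 90.2891,25.5263 82.1321,37.7340 79.2678,52.1340 82.1321,66.5340 90.2891,78.7417 102.4968,86.8987 116.8968,89.7630 131.2968,86.8987 143.5045,78.7417 151.6615,66.5340" fill="none" stroke="#ff0000"/>
  <polygon points="136.3123,47.2392 135.1164,41.2269 131.7107,36.1299 126.6137,32.7242 120.6014,31.5283 114.5891,32.7242 109.4921,36.1299 106.0864,41.2269 104.8905,47.2392 106.0864,53.2515 109.4921,58.3485 114.5891,61.7542 120.6014,62.9501 126.6137,61.7542 131.7107,58.3485 135.1164,53.2515" fill="none" stroke="#ff0000"/>
  <polygon points="15.9598,72.6396 34.5480,64.6666 129.6787,55.6657 158.2938,17.1286" fill="none" stroke="#ff0000"/>
  <polygon points="57.1912,104.3923 65.8936,113.0452 14.1807,23.2291 59.4427,89.3687 131.6273,113.7930" fill="none" stroke="#ff0000"/>
  <polyline points="125.4545,107.6417 120.6875,103.4570 119.7881,96.8068 122.0276,88.9933 126.6772,81.3185 133.0082,75.0845 140.2918,71.5933 147.7992,72.1470 154.8017,78.0478" fill="none" stroke="#ff0000"/>
</svg>

y_svg = 129.0691 − y_m. Every run uses S285, so all elements get stroke `#ff0000` (engrave).

[1] closed run; points: 154.5258,52.1340 151.6615,37.7340 143.5045,25.5263 131.2968,17.3693 116.8968,14.5050 102.4968,17.3693 90.2891,25.5263 82.1321,37.7340 79.2678,52.1340 82.1321,66.5340 90.2891,78.7417 102.4968,86.8987 116.8968,89.7630 131.2968,86.8987 143.5045,78.7417 151.6615,66.5340

[2] closed run; points: 136.3123,47.2392 135.1164,41.2269 131.7107,36.1299 126.6137,32.7242 120.6014,31.5283 114.5891,32.7242 109.4921,36.1299 106.0864,41.2269 104.8905,47.2392 106.0864,53.2515 109.4921,58.3485 114.5891,61.7542 120.6014,62.9501 126.6137,61.7542 131.7107,58.3485 135.1164,53.2515

[3] closed run; points: 15.9598,72.6396 34.5480,64.6666 129.6787,55.6657 158.2938,17.1286

[4] closed run; points: 57.1912,104.3923 65.8936,113.0452 14.1807,23.2291 59.4427,89.3687 131.6273,113.7930

[5] open run; points: 125.4545,107.6417 120.6875,103.4570 119.7881,96.8068 122.0276,88.9933 126.6772,81.3185 133.0082,75.0845 140.2918,71.5933 147.7992,72.1470 154.8017,78.0478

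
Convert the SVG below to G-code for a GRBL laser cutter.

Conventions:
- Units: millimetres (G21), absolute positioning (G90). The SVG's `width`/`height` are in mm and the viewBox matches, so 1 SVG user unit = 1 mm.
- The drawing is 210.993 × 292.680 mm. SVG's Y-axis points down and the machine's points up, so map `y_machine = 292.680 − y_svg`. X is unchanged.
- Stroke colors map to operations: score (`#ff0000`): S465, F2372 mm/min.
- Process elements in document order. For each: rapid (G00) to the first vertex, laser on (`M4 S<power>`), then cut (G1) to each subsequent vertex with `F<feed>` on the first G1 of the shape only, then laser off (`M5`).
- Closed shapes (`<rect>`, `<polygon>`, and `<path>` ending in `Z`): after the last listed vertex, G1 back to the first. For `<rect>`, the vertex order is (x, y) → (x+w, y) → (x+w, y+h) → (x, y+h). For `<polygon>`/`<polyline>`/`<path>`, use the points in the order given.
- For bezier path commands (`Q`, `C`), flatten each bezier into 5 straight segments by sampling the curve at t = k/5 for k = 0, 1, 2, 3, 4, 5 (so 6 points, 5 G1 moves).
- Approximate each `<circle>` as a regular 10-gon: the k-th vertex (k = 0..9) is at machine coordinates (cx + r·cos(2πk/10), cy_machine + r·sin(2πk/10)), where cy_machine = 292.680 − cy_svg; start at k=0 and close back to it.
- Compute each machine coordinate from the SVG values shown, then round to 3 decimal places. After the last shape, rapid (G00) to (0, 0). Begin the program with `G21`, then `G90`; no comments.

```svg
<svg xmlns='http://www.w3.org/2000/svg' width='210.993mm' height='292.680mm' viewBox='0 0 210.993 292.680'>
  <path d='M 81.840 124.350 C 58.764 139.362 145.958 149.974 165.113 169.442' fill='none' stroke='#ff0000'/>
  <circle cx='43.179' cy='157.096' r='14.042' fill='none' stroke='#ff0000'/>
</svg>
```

viewBox `0 0 210.993 292.680` with mm width/height → 1 unit = 1 mm. Flip: y_m = 292.680 − y_svg.

**Shape 1** — `<path>` cubic bezier, stroke `#ff0000` → score (S465, F2372). Control points (SVG): P0=(81.840,124.350), P1=(58.764,139.362), P2=(145.958,149.974), P3=(165.113,169.442); sampled at t=k/5. Machine vertices: (81.840,168.330) → (79.800,159.745) → (95.667,151.579) → (120.880,143.197) → (146.882,133.962) → (165.113,123.238). Open path.

**Shape 2** — `<circle>` circle, stroke `#ff0000` → score (S465, F2372). Machine vertices: (57.221,135.584) → (54.539,143.838) → (47.518,148.939) → (38.840,148.939) → (31.819,143.838) → (29.137,135.584) → (31.819,127.330) → (38.840,122.229) → (47.518,122.229) → (54.539,127.330) → (57.221,135.584). Closed: final G1 returns to the first vertex.

G21
G90
G00 X81.840 Y168.330
M4 S465
G1 X79.800 Y159.745 F2372
G1 X95.667 Y151.579
G1 X120.880 Y143.197
G1 X146.882 Y133.962
G1 X165.113 Y123.238
M5
G00 X57.221 Y135.584
M4 S465
G1 X54.539 Y143.838 F2372
G1 X47.518 Y148.939
G1 X38.840 Y148.939
G1 X31.819 Y143.838
G1 X29.137 Y135.584
G1 X31.819 Y127.330
G1 X38.840 Y122.229
G1 X47.518 Y122.229
G1 X54.539 Y127.330
G1 X57.221 Y135.584
M5
G00 X0.000 Y0.000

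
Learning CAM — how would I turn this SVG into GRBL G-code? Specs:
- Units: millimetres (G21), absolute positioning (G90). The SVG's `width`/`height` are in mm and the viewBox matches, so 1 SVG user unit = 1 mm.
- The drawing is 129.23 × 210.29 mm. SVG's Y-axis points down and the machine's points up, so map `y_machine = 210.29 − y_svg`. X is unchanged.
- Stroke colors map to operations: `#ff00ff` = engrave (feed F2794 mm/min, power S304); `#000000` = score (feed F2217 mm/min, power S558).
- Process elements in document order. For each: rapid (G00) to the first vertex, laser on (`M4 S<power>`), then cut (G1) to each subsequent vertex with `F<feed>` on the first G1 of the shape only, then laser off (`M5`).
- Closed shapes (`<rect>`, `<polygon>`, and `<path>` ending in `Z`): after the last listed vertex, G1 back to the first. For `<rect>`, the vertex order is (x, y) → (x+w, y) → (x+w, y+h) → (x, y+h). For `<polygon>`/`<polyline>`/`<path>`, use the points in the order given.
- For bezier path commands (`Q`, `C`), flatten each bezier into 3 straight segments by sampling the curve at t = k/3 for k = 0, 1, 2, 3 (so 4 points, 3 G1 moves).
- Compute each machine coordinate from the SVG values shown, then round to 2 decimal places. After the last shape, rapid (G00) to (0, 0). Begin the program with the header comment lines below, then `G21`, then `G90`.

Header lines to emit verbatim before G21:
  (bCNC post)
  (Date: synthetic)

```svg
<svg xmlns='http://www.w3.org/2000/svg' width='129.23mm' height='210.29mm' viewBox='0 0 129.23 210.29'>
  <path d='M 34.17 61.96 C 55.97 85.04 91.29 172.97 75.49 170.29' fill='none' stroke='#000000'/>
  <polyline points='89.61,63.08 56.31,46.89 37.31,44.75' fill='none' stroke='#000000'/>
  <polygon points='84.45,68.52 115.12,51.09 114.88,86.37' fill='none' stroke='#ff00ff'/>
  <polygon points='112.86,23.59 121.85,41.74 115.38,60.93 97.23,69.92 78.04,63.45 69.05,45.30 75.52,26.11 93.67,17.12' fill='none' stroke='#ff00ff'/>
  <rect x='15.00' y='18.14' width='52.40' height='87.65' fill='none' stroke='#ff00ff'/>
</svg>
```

1 u = 1 mm; y_m = 210.29 − y.

[1] `<path>` cubic bezier, #000000→score S558 F2217: (34.17,148.33) → (58.08,109.39) → (76.64,61.77) → (75.49,40.00)

[2] `<polyline>` open polyline, #000000→score S558 F2217: (89.61,147.21) → (56.31,163.40) → (37.31,165.54)

[3] `<polygon>` regular polygon, #ff00ff→engrave S304 F2794: (84.45,141.77) → (115.12,159.20) → (114.88,123.92) → (84.45,141.77) (closed)

[4] `<polygon>` regular polygon, #ff00ff→engrave S304 F2794: (112.86,186.70) → (121.85,168.55) → (115.38,149.36) → (97.23,140.37) → (78.04,146.84) → (69.05,164.99) → (75.52,184.18) → (93.67,193.17) → (112.86,186.70) (closed)

[5] `<rect>` rectangle, #ff00ff→engrave S304 F2794: (15.00,192.15) → (67.40,192.15) → (67.40,104.50) → (15.00,104.50) → (15.00,192.15) (closed)

(bCNC post)
(Date: synthetic)
G21
G90
G00 X34.17 Y148.33
M4 S558
G1 X58.08 Y109.39 F2217
G1 X76.64 Y61.77
G1 X75.49 Y40.00
M5
G00 X89.61 Y147.21
M4 S558
G1 X56.31 Y163.40 F2217
G1 X37.31 Y165.54
M5
G00 X84.45 Y141.77
M4 S304
G1 X115.12 Y159.20 F2794
G1 X114.88 Y123.92
G1 X84.45 Y141.77
M5
G00 X112.86 Y186.70
M4 S304
G1 X121.85 Y168.55 F2794
G1 X115.38 Y149.36
G1 X97.23 Y140.37
G1 X78.04 Y146.84
G1 X69.05 Y164.99
G1 X75.52 Y184.18
G1 X93.67 Y193.17
G1 X112.86 Y186.70
M5
G00 X15.00 Y192.15
M4 S304
G1 X67.40 Y192.15 F2794
G1 X67.40 Y104.50
G1 X15.00 Y104.50
G1 X15.00 Y192.15
M5
G00 X0.00 Y0.00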